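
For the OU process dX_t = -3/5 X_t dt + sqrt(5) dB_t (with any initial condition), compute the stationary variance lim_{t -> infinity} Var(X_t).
lim Var(X_t) = 25/6

The OU SDE dX = -theta X dt + sigma dB admits the integrating factor exp(theta t): d(exp(theta t) X_t) = sigma exp(theta t) dB_t. Integrating from 0 to t gives X_t = x_0 * exp(-theta t) + sigma * int_0^t exp(-theta (t-s)) dB_s for any initial x_0. The Itô integral has variance (by the Itô isometry) sigma^2 * int_0^t exp(-2 theta (t - s)) ds = sigma^2 * (1 - exp(-2 theta t)) / (2 theta), independent of x_0.
With theta = 3/5, sigma = sqrt(5):
  Var(X_t) = (sqrt(5))^2 * (1 - exp(-2*3/5 t)) / (2 * 3/5) = 25/6 - 25*exp(-6*t/5)/6.
As t -> infinity, exp(-2*3/5 t) -> 0, so the stationary variance is sigma^2 / (2 theta) = 25/6.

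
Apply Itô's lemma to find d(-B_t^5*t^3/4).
d(-B_t^5*t^3/4) = (B_t^3*t^2*(-3*B_t^2 - 10*t)/4) dt + (-5*B_t^4*t^3/4) dB_t

Itô's formula for f(t, x): d f(t, B_t) = (f_t + (1/2) f_xx) dt + f_x dB_t. Compute partials of f(t, x) = -t^3*x^5/4:
  f_t(t,x)  = -3*t^2*x^5/4
  f_x(t,x)  = -5*t^3*x^4/4
  f_xx(t,x) = -5*t^3*x^3
Assemble drift = f_t + (1/2) f_xx = t^2*x^3*(-10*t - 3*x^2)/4 and diffusion = f_x = -5*t^3*x^4/4. Substituting x = B_t:
  d(-B_t^5*t^3/4) = (B_t^3*t^2*(-3*B_t^2 - 10*t)/4) dt + (-5*B_t^4*t^3/4) dB_t.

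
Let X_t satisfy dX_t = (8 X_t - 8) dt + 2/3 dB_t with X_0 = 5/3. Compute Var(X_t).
Var(X_t) = exp(16*t)/36 - 1/36

The variance V(t) = Var(X_t) satisfies V'(t) = 2 a V(t) + c^2 with V(0) = 0 (drift coefficient is linear in X, diffusion is constant). With a = 8, c = 2/3, the solution is
  V(t) = (c^2 / (2 a)) * (exp(2 a t) - 1)
       = ((2/3)^2 / (2*8)) * (exp(16 t) - 1)
       = exp(16*t)/36 - 1/36.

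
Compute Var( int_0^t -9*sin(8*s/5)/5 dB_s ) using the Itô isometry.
Var = 81*t/50 - 81*sin(8*t/5)*cos(8*t/5)/80

The Itô integral of a deterministic integrand f(s) has mean 0 because each increment f(s) * (B_{s+ds} - B_s) has mean 0. By the Itô isometry:
  Var( int_0^t f(s) dB_s ) = E[ (int_0^t f(s) dB_s)^2 ] = int_0^t f(s)^2 ds.
Here f(s) = -9*sin(8*s/5)/5, so f(s)^2 = 81*sin(8*s/5)^2/25. Integrate:
  int_0^t (81*sin(8*s/5)^2/25) ds = 81*t/50 - 81*sin(8*t/5)*cos(8*t/5)/80.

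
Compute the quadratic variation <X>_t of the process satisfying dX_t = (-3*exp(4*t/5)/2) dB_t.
<X>_t = 45*exp(8*t/5)/32 - 45/32

For an Itô process dX_t = a(t) dt + b(t) dB_t, the quadratic variation is <X>_t = int_0^t b(s)^2 ds (the drift term does not contribute). Here b(s) = -3*exp(4*s/5)/2, so
  b(s)^2 = 9*exp(8*s/5)/4.
Integrating from 0 to t:
  <X>_t = int_0^t (9*exp(8*s/5)/4) ds = 45*exp(8*t/5)/32 - 45/32.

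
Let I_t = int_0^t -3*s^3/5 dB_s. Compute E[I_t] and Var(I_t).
E[I_t] = 0; Var(I_t) = 9*t^7/175

The Itô integral of a deterministic integrand f(s) has mean 0 because each increment f(s) * (B_{s+ds} - B_s) has mean 0. By the Itô isometry:
  Var( int_0^t f(s) dB_s ) = E[ (int_0^t f(s) dB_s)^2 ] = int_0^t f(s)^2 ds.
Here f(s) = -3*s^3/5, so f(s)^2 = 9*s^6/25. Integrate:
  int_0^t (9*s^6/25) ds = 9*t^7/175.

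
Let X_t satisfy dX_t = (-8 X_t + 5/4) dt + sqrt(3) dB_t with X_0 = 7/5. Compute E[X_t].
E[X_t] = 5/32 + 199*exp(-8*t)/160

Taking expectations and using E[dB_t] = 0, the mean m(t) = E[X_t] satisfies the ODE m'(t) = a m(t) + b with m(0) = x_0. With a = -8, b = 5/4, x_0 = 7/5, the solution is
  m(t) = x_0 * exp(a t) + (b/a) * (exp(a t) - 1)
       = (7/5) * exp((-8) t) + ((5/4)/(-8)) * (exp((-8) t) - 1)
       = 5/32 + 199*exp(-8*t)/160.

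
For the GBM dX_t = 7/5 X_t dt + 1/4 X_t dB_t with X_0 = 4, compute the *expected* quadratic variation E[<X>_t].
E[<X>_t] = 80*exp(229*t/80)/229 - 80/229

<X>_t = int_0^t ((1/4) * X_s)^2 ds. Taking expectation inside the integral: E[<X>_t] = (1/4)^2 * int_0^t E[X_s^2] ds. For GBM, E[X_s^2] = x_0^2 * exp((2 mu + sigma^2) s). Integrating:
  E[<X>_t] = (1/4)^2 * 4^2 * (exp((2*(7/5) + (1/4)^2) t) - 1) / (2*(7/5) + (1/4)^2)
           = (1/4)^2 * 4^2 * (exp((229/80) t) - 1) / (229/80) = 80*exp(229*t/80)/229 - 80/229.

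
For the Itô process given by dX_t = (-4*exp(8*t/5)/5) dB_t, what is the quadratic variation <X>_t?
<X>_t = exp(16*t/5)/5 - 1/5

For an Itô process dX_t = a(t) dt + b(t) dB_t, the quadratic variation is <X>_t = int_0^t b(s)^2 ds (the drift term does not contribute). Here b(s) = -4*exp(8*s/5)/5, so
  b(s)^2 = 16*exp(16*s/5)/25.
Integrating from 0 to t:
  <X>_t = int_0^t (16*exp(16*s/5)/25) ds = exp(16*t/5)/5 - 1/5.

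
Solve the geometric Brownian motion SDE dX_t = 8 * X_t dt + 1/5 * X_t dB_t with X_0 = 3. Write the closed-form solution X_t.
X_t = 3 * exp((399/50) * t + (1/5) * B_t)

For GBM dX = mu X dt + sigma X dB with X_0 = x_0, apply Itô to Y = log X: dY = (mu - sigma^2/2) dt + sigma dB, so Y_t = log(x_0) + (mu - sigma^2/2) t + sigma B_t and hence X_t = x_0 * exp((mu - sigma^2/2) t + sigma B_t).
With mu = 8, sigma = 1/5, x_0 = 3, this gives:
  X_t = 3 * exp((399/50) * t + (1/5) * B_t).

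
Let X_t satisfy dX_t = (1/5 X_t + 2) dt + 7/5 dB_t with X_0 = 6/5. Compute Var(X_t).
Var(X_t) = 49*exp(2*t/5)/10 - 49/10

The variance V(t) = Var(X_t) satisfies V'(t) = 2 a V(t) + c^2 with V(0) = 0 (drift coefficient is linear in X, diffusion is constant). With a = 1/5, c = 7/5, the solution is
  V(t) = (c^2 / (2 a)) * (exp(2 a t) - 1)
       = ((7/5)^2 / (2*(1/5))) * (exp((2/5) t) - 1)
       = 49*exp(2*t/5)/10 - 49/10.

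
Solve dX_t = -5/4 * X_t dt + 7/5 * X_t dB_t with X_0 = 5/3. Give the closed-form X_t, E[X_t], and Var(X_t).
X_t = 5/3 * exp((-223/100) t + (7/5) B_t); E[X_t] = 5*exp(-5*t/4)/3; Var(X_t) = (25*exp(49*t/25) - 25)*exp(-5*t/2)/9

For GBM dX = mu X dt + sigma X dB with X_0 = x_0, apply Itô to Y = log X: dY = (mu - sigma^2/2) dt + sigma dB, so Y_t = log(x_0) + (mu - sigma^2/2) t + sigma B_t and hence X_t = x_0 * exp((mu - sigma^2/2) t + sigma B_t).
With mu = -5/4, sigma = 7/5, x_0 = 5/3, this gives:
  X_t = 5/3 * exp((-223/100) * t + (7/5) * B_t).
Since sigma*B_t ~ Normal(0, sigma^2 t), E[exp(sigma*B_t)] = exp(sigma^2 t / 2); so E[X_t] = x_0 * exp((mu - sigma^2/2) t) * exp(sigma^2 t / 2) = x_0 * exp(mu t) = 5*exp(-5*t/4)/3.
Var(X_t) = E[X_t^2] - (E[X_t])^2 = x_0^2 * exp(2 mu t) * (exp(sigma^2 t) - 1) = (25*exp(49*t/25) - 25)*exp(-5*t/2)/9.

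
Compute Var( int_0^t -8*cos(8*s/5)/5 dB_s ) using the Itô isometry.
Var = 32*t/25 + 4*sin(8*t/5)*cos(8*t/5)/5

The Itô integral of a deterministic integrand f(s) has mean 0 because each increment f(s) * (B_{s+ds} - B_s) has mean 0. By the Itô isometry:
  Var( int_0^t f(s) dB_s ) = E[ (int_0^t f(s) dB_s)^2 ] = int_0^t f(s)^2 ds.
Here f(s) = -8*cos(8*s/5)/5, so f(s)^2 = 64*cos(8*s/5)^2/25. Integrate:
  int_0^t (64*cos(8*s/5)^2/25) ds = 32*t/25 + 4*sin(8*t/5)*cos(8*t/5)/5.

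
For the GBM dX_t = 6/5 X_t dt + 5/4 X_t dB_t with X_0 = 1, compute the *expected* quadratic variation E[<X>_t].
E[<X>_t] = 125*exp(317*t/80)/317 - 125/317

<X>_t = int_0^t ((5/4) * X_s)^2 ds. Taking expectation inside the integral: E[<X>_t] = (5/4)^2 * int_0^t E[X_s^2] ds. For GBM, E[X_s^2] = x_0^2 * exp((2 mu + sigma^2) s). Integrating:
  E[<X>_t] = (5/4)^2 * 1^2 * (exp((2*(6/5) + (5/4)^2) t) - 1) / (2*(6/5) + (5/4)^2)
           = (5/4)^2 * 1^2 * (exp((317/80) t) - 1) / (317/80) = 125*exp(317*t/80)/317 - 125/317.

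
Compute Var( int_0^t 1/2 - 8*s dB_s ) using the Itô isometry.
Var = t*(256*t^2 - 48*t + 3)/12

The Itô integral of a deterministic integrand f(s) has mean 0 because each increment f(s) * (B_{s+ds} - B_s) has mean 0. By the Itô isometry:
  Var( int_0^t f(s) dB_s ) = E[ (int_0^t f(s) dB_s)^2 ] = int_0^t f(s)^2 ds.
Here f(s) = 1/2 - 8*s, so f(s)^2 = (16*s - 1)^2/4. Integrate:
  int_0^t ((16*s - 1)^2/4) ds = t*(256*t^2 - 48*t + 3)/12.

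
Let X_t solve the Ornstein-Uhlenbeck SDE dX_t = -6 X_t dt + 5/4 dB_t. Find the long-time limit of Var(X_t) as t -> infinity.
lim Var(X_t) = 25/192

The OU SDE dX = -theta X dt + sigma dB admits the integrating factor exp(theta t): d(exp(theta t) X_t) = sigma exp(theta t) dB_t. Integrating from 0 to t gives X_t = x_0 * exp(-theta t) + sigma * int_0^t exp(-theta (t-s)) dB_s for any initial x_0. The Itô integral has variance (by the Itô isometry) sigma^2 * int_0^t exp(-2 theta (t - s)) ds = sigma^2 * (1 - exp(-2 theta t)) / (2 theta), independent of x_0.
With theta = 6, sigma = 5/4:
  Var(X_t) = (5/4)^2 * (1 - exp(-2*6 t)) / (2 * 6) = 25/192 - 25*exp(-12*t)/192.
As t -> infinity, exp(-2*6 t) -> 0, so the stationary variance is sigma^2 / (2 theta) = 25/192.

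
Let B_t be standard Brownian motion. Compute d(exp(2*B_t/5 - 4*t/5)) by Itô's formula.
d(exp(2*B_t/5 - 4*t/5)) = (-18*exp(2*B_t/5 - 4*t/5)/25) dt + (2*exp(2*B_t/5 - 4*t/5)/5) dB_t

Itô's formula for f(t, x): d f(t, B_t) = (f_t + (1/2) f_xx) dt + f_x dB_t. Compute partials of f(t, x) = exp(-4*t/5 + 2*x/5):
  f_t(t,x)  = -4*exp(-4*t/5 + 2*x/5)/5
  f_x(t,x)  = 2*exp(-4*t/5 + 2*x/5)/5
  f_xx(t,x) = 4*exp(-4*t/5 + 2*x/5)/25
Assemble drift = f_t + (1/2) f_xx = -18*exp(-4*t/5 + 2*x/5)/25 and diffusion = f_x = 2*exp(-4*t/5 + 2*x/5)/5. Substituting x = B_t:
  d(exp(2*B_t/5 - 4*t/5)) = (-18*exp(2*B_t/5 - 4*t/5)/25) dt + (2*exp(2*B_t/5 - 4*t/5)/5) dB_t.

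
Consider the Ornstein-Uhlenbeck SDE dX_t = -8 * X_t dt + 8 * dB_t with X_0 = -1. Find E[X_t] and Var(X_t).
E[X_t] = -exp(-8*t); Var(X_t) = 4 - 4*exp(-16*t)

The OU SDE dX = -theta X dt + sigma dB admits the integrating factor exp(theta t): d(exp(theta t) X_t) = sigma exp(theta t) dB_t. Integrating from 0 to t:
  X_t = x_0 * exp(-theta t) + sigma * int_0^t exp(-theta (t-s)) dB_s.
The Itô integral has mean 0 and (by the Itô isometry) variance sigma^2 * int_0^t exp(-2 theta (t - s)) ds = sigma^2 * (1 - exp(-2 theta t)) / (2 theta).
With theta = 8, sigma = 8, x_0 = -1:
  E[X_t] = -1 * exp(-8 t) = -exp(-8*t)
  Var(X_t) = (8)^2 * (1 - exp(-2*8 t)) / (2 * 8) = 4 - 4*exp(-16*t).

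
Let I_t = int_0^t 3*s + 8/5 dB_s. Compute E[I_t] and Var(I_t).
E[I_t] = 0; Var(I_t) = t*(75*t^2 + 120*t + 64)/25

The Itô integral of a deterministic integrand f(s) has mean 0 because each increment f(s) * (B_{s+ds} - B_s) has mean 0. By the Itô isometry:
  Var( int_0^t f(s) dB_s ) = E[ (int_0^t f(s) dB_s)^2 ] = int_0^t f(s)^2 ds.
Here f(s) = 3*s + 8/5, so f(s)^2 = (15*s + 8)^2/25. Integrate:
  int_0^t ((15*s + 8)^2/25) ds = t*(75*t^2 + 120*t + 64)/25.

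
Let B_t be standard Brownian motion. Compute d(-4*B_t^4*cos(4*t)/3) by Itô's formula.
d(-4*B_t^4*cos(4*t)/3) = (8*B_t^2*(2*B_t^2*sin(4*t)/3 - cos(4*t))) dt + (-16*B_t^3*cos(4*t)/3) dB_t

Itô's formula for f(t, x): d f(t, B_t) = (f_t + (1/2) f_xx) dt + f_x dB_t. Compute partials of f(t, x) = -4*x^4*cos(4*t)/3:
  f_t(t,x)  = 16*x^4*sin(4*t)/3
  f_x(t,x)  = -16*x^3*cos(4*t)/3
  f_xx(t,x) = -16*x^2*cos(4*t)
Assemble drift = f_t + (1/2) f_xx = 8*x^2*(2*x^2*sin(4*t)/3 - cos(4*t)) and diffusion = f_x = -16*x^3*cos(4*t)/3. Substituting x = B_t:
  d(-4*B_t^4*cos(4*t)/3) = (8*B_t^2*(2*B_t^2*sin(4*t)/3 - cos(4*t))) dt + (-16*B_t^3*cos(4*t)/3) dB_t.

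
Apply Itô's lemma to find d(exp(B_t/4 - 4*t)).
d(exp(B_t/4 - 4*t)) = (-127*exp(B_t/4 - 4*t)/32) dt + (exp(B_t/4 - 4*t)/4) dB_t

Itô's formula for f(t, x): d f(t, B_t) = (f_t + (1/2) f_xx) dt + f_x dB_t. Compute partials of f(t, x) = exp(-4*t + x/4):
  f_t(t,x)  = -4*exp(-4*t + x/4)
  f_x(t,x)  = exp(-4*t + x/4)/4
  f_xx(t,x) = exp(-4*t + x/4)/16
Assemble drift = f_t + (1/2) f_xx = -127*exp(-4*t + x/4)/32 and diffusion = f_x = exp(-4*t + x/4)/4. Substituting x = B_t:
  d(exp(B_t/4 - 4*t)) = (-127*exp(B_t/4 - 4*t)/32) dt + (exp(B_t/4 - 4*t)/4) dB_t.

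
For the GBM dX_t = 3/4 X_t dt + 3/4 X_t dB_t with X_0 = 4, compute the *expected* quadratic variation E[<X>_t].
E[<X>_t] = 48*exp(33*t/16)/11 - 48/11

<X>_t = int_0^t ((3/4) * X_s)^2 ds. Taking expectation inside the integral: E[<X>_t] = (3/4)^2 * int_0^t E[X_s^2] ds. For GBM, E[X_s^2] = x_0^2 * exp((2 mu + sigma^2) s). Integrating:
  E[<X>_t] = (3/4)^2 * 4^2 * (exp((2*(3/4) + (3/4)^2) t) - 1) / (2*(3/4) + (3/4)^2)
           = (3/4)^2 * 4^2 * (exp((33/16) t) - 1) / (33/16) = 48*exp(33*t/16)/11 - 48/11.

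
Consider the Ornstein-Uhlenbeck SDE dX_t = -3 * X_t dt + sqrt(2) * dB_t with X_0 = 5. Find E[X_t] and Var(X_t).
E[X_t] = 5*exp(-3*t); Var(X_t) = 1/3 - exp(-6*t)/3

The OU SDE dX = -theta X dt + sigma dB admits the integrating factor exp(theta t): d(exp(theta t) X_t) = sigma exp(theta t) dB_t. Integrating from 0 to t:
  X_t = x_0 * exp(-theta t) + sigma * int_0^t exp(-theta (t-s)) dB_s.
The Itô integral has mean 0 and (by the Itô isometry) variance sigma^2 * int_0^t exp(-2 theta (t - s)) ds = sigma^2 * (1 - exp(-2 theta t)) / (2 theta).
With theta = 3, sigma = sqrt(2), x_0 = 5:
  E[X_t] = 5 * exp(-3 t) = 5*exp(-3*t)
  Var(X_t) = (sqrt(2))^2 * (1 - exp(-2*3 t)) / (2 * 3) = 1/3 - exp(-6*t)/3.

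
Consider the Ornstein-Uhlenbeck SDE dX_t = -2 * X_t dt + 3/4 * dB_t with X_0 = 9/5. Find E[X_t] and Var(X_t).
E[X_t] = 9*exp(-2*t)/5; Var(X_t) = 9/64 - 9*exp(-4*t)/64

The OU SDE dX = -theta X dt + sigma dB admits the integrating factor exp(theta t): d(exp(theta t) X_t) = sigma exp(theta t) dB_t. Integrating from 0 to t:
  X_t = x_0 * exp(-theta t) + sigma * int_0^t exp(-theta (t-s)) dB_s.
The Itô integral has mean 0 and (by the Itô isometry) variance sigma^2 * int_0^t exp(-2 theta (t - s)) ds = sigma^2 * (1 - exp(-2 theta t)) / (2 theta).
With theta = 2, sigma = 3/4, x_0 = 9/5:
  E[X_t] = 9/5 * exp(-2 t) = 9*exp(-2*t)/5
  Var(X_t) = (3/4)^2 * (1 - exp(-2*2 t)) / (2 * 2) = 9/64 - 9*exp(-4*t)/64.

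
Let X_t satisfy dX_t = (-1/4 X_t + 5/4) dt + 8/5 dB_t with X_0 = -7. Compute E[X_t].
E[X_t] = 5 - 12*exp(-t/4)

Taking expectations and using E[dB_t] = 0, the mean m(t) = E[X_t] satisfies the ODE m'(t) = a m(t) + b with m(0) = x_0. With a = -1/4, b = 5/4, x_0 = -7, the solution is
  m(t) = x_0 * exp(a t) + (b/a) * (exp(a t) - 1)
       = (-7) * exp((-1/4) t) + ((5/4)/(-1/4)) * (exp((-1/4) t) - 1)
       = 5 - 12*exp(-t/4).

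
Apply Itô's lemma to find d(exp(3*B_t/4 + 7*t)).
d(exp(3*B_t/4 + 7*t)) = (233*exp(3*B_t/4 + 7*t)/32) dt + (3*exp(3*B_t/4 + 7*t)/4) dB_t

Itô's formula for f(t, x): d f(t, B_t) = (f_t + (1/2) f_xx) dt + f_x dB_t. Compute partials of f(t, x) = exp(7*t + 3*x/4):
  f_t(t,x)  = 7*exp(7*t + 3*x/4)
  f_x(t,x)  = 3*exp(7*t + 3*x/4)/4
  f_xx(t,x) = 9*exp(7*t + 3*x/4)/16
Assemble drift = f_t + (1/2) f_xx = 233*exp(7*t + 3*x/4)/32 and diffusion = f_x = 3*exp(7*t + 3*x/4)/4. Substituting x = B_t:
  d(exp(3*B_t/4 + 7*t)) = (233*exp(3*B_t/4 + 7*t)/32) dt + (3*exp(3*B_t/4 + 7*t)/4) dB_t.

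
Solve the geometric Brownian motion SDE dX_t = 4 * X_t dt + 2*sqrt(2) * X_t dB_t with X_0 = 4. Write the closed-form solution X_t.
X_t = 4 * exp((0) * t + (2*sqrt(2)) * B_t)

For GBM dX = mu X dt + sigma X dB with X_0 = x_0, apply Itô to Y = log X: dY = (mu - sigma^2/2) dt + sigma dB, so Y_t = log(x_0) + (mu - sigma^2/2) t + sigma B_t and hence X_t = x_0 * exp((mu - sigma^2/2) t + sigma B_t).
With mu = 4, sigma = 2*sqrt(2), x_0 = 4, this gives:
  X_t = 4 * exp((0) * t + (2*sqrt(2)) * B_t).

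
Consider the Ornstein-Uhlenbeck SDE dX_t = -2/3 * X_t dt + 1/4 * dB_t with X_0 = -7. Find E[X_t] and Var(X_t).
E[X_t] = -7*exp(-2*t/3); Var(X_t) = 3/64 - 3*exp(-4*t/3)/64

The OU SDE dX = -theta X dt + sigma dB admits the integrating factor exp(theta t): d(exp(theta t) X_t) = sigma exp(theta t) dB_t. Integrating from 0 to t:
  X_t = x_0 * exp(-theta t) + sigma * int_0^t exp(-theta (t-s)) dB_s.
The Itô integral has mean 0 and (by the Itô isometry) variance sigma^2 * int_0^t exp(-2 theta (t - s)) ds = sigma^2 * (1 - exp(-2 theta t)) / (2 theta).
With theta = 2/3, sigma = 1/4, x_0 = -7:
  E[X_t] = -7 * exp(-2/3 t) = -7*exp(-2*t/3)
  Var(X_t) = (1/4)^2 * (1 - exp(-2*2/3 t)) / (2 * 2/3) = 3/64 - 3*exp(-4*t/3)/64.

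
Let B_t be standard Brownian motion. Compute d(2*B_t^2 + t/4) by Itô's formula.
d(2*B_t^2 + t/4) = (9/4) dt + (4*B_t) dB_t

Itô's formula for f(t, x): d f(t, B_t) = (f_t + (1/2) f_xx) dt + f_x dB_t. Compute partials of f(t, x) = t/4 + 2*x^2:
  f_t(t,x)  = 1/4
  f_x(t,x)  = 4*x
  f_xx(t,x) = 4
Assemble drift = f_t + (1/2) f_xx = 9/4 and diffusion = f_x = 4*x. Substituting x = B_t:
  d(2*B_t^2 + t/4) = (9/4) dt + (4*B_t) dB_t.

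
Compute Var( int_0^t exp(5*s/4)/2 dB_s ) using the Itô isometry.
Var = exp(5*t/2)/10 - 1/10

The Itô integral of a deterministic integrand f(s) has mean 0 because each increment f(s) * (B_{s+ds} - B_s) has mean 0. By the Itô isometry:
  Var( int_0^t f(s) dB_s ) = E[ (int_0^t f(s) dB_s)^2 ] = int_0^t f(s)^2 ds.
Here f(s) = exp(5*s/4)/2, so f(s)^2 = exp(5*s/2)/4. Integrate:
  int_0^t (exp(5*s/2)/4) ds = exp(5*t/2)/10 - 1/10.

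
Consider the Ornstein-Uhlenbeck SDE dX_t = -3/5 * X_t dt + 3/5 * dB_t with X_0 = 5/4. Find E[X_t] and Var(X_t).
E[X_t] = 5*exp(-3*t/5)/4; Var(X_t) = 3/10 - 3*exp(-6*t/5)/10

The OU SDE dX = -theta X dt + sigma dB admits the integrating factor exp(theta t): d(exp(theta t) X_t) = sigma exp(theta t) dB_t. Integrating from 0 to t:
  X_t = x_0 * exp(-theta t) + sigma * int_0^t exp(-theta (t-s)) dB_s.
The Itô integral has mean 0 and (by the Itô isometry) variance sigma^2 * int_0^t exp(-2 theta (t - s)) ds = sigma^2 * (1 - exp(-2 theta t)) / (2 theta).
With theta = 3/5, sigma = 3/5, x_0 = 5/4:
  E[X_t] = 5/4 * exp(-3/5 t) = 5*exp(-3*t/5)/4
  Var(X_t) = (3/5)^2 * (1 - exp(-2*3/5 t)) / (2 * 3/5) = 3/10 - 3*exp(-6*t/5)/10.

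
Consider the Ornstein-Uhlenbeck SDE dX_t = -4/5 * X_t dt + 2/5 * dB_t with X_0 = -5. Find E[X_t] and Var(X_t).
E[X_t] = -5*exp(-4*t/5); Var(X_t) = 1/10 - exp(-8*t/5)/10

The OU SDE dX = -theta X dt + sigma dB admits the integrating factor exp(theta t): d(exp(theta t) X_t) = sigma exp(theta t) dB_t. Integrating from 0 to t:
  X_t = x_0 * exp(-theta t) + sigma * int_0^t exp(-theta (t-s)) dB_s.
The Itô integral has mean 0 and (by the Itô isometry) variance sigma^2 * int_0^t exp(-2 theta (t - s)) ds = sigma^2 * (1 - exp(-2 theta t)) / (2 theta).
With theta = 4/5, sigma = 2/5, x_0 = -5:
  E[X_t] = -5 * exp(-4/5 t) = -5*exp(-4*t/5)
  Var(X_t) = (2/5)^2 * (1 - exp(-2*4/5 t)) / (2 * 4/5) = 1/10 - exp(-8*t/5)/10.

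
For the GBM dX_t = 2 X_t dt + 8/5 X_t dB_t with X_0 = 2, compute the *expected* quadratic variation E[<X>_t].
E[<X>_t] = 64*exp(164*t/25)/41 - 64/41

<X>_t = int_0^t ((8/5) * X_s)^2 ds. Taking expectation inside the integral: E[<X>_t] = (8/5)^2 * int_0^t E[X_s^2] ds. For GBM, E[X_s^2] = x_0^2 * exp((2 mu + sigma^2) s). Integrating:
  E[<X>_t] = (8/5)^2 * 2^2 * (exp((2*2 + (8/5)^2) t) - 1) / (2*2 + (8/5)^2)
           = (8/5)^2 * 2^2 * (exp((164/25) t) - 1) / (164/25) = 64*exp(164*t/25)/41 - 64/41.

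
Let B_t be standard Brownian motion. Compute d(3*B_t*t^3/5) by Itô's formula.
d(3*B_t*t^3/5) = (9*B_t*t^2/5) dt + (3*t^3/5) dB_t

Itô's formula for f(t, x): d f(t, B_t) = (f_t + (1/2) f_xx) dt + f_x dB_t. Compute partials of f(t, x) = 3*t^3*x/5:
  f_t(t,x)  = 9*t^2*x/5
  f_x(t,x)  = 3*t^3/5
  f_xx(t,x) = 0
Assemble drift = f_t + (1/2) f_xx = 9*t^2*x/5 and diffusion = f_x = 3*t^3/5. Substituting x = B_t:
  d(3*B_t*t^3/5) = (9*B_t*t^2/5) dt + (3*t^3/5) dB_t.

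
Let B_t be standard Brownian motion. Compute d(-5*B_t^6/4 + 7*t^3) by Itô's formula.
d(-5*B_t^6/4 + 7*t^3) = (-75*B_t^4/4 + 21*t^2) dt + (-15*B_t^5/2) dB_t

Itô's formula for f(t, x): d f(t, B_t) = (f_t + (1/2) f_xx) dt + f_x dB_t. Compute partials of f(t, x) = 7*t^3 - 5*x^6/4:
  f_t(t,x)  = 21*t^2
  f_x(t,x)  = -15*x^5/2
  f_xx(t,x) = -75*x^4/2
Assemble drift = f_t + (1/2) f_xx = 21*t^2 - 75*x^4/4 and diffusion = f_x = -15*x^5/2. Substituting x = B_t:
  d(-5*B_t^6/4 + 7*t^3) = (-75*B_t^4/4 + 21*t^2) dt + (-15*B_t^5/2) dB_t.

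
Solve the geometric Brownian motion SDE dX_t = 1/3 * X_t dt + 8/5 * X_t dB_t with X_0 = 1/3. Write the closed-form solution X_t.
X_t = 1/3 * exp((-71/75) * t + (8/5) * B_t)

For GBM dX = mu X dt + sigma X dB with X_0 = x_0, apply Itô to Y = log X: dY = (mu - sigma^2/2) dt + sigma dB, so Y_t = log(x_0) + (mu - sigma^2/2) t + sigma B_t and hence X_t = x_0 * exp((mu - sigma^2/2) t + sigma B_t).
With mu = 1/3, sigma = 8/5, x_0 = 1/3, this gives:
  X_t = 1/3 * exp((-71/75) * t + (8/5) * B_t).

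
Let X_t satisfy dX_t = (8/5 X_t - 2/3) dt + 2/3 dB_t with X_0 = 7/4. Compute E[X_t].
E[X_t] = 4*exp(8*t/5)/3 + 5/12

Taking expectations and using E[dB_t] = 0, the mean m(t) = E[X_t] satisfies the ODE m'(t) = a m(t) + b with m(0) = x_0. With a = 8/5, b = -2/3, x_0 = 7/4, the solution is
  m(t) = x_0 * exp(a t) + (b/a) * (exp(a t) - 1)
       = (7/4) * exp((8/5) t) + ((-2/3)/(8/5)) * (exp((8/5) t) - 1)
       = 4*exp(8*t/5)/3 + 5/12.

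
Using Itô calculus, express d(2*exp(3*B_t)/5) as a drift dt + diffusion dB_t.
d(2*exp(3*B_t)/5) = (9*exp(3*B_t)/5) dt + (6*exp(3*B_t)/5) dB_t

Itô's formula for f(B_t) gives d f(B_t) = f'(B_t) dB_t + (1/2) f''(B_t) dt. Compute derivatives of f(x) = 2*exp(3*x)/5:
  f'(x)  = 6*exp(3*x)/5
  f''(x) = 18*exp(3*x)/5
Substitute x = B_t and multiply the f'' term by 1/2:
  drift     = (1/2) * (18*exp(3*x)/5) evaluated at B_t = 9*exp(3*B_t)/5
  diffusion = (6*exp(3*x)/5) evaluated at B_t = 6*exp(3*B_t)/5
Therefore d(2*exp(3*B_t)/5) = (9*exp(3*B_t)/5) dt + (6*exp(3*B_t)/5) dB_t.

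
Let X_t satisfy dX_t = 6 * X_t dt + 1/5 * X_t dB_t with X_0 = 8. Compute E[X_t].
E[X_t] = 8*exp(6*t)

For GBM dX = mu X dt + sigma X dB with X_0 = x_0, apply Itô to Y = log X: dY = (mu - sigma^2/2) dt + sigma dB, so Y_t = log(x_0) + (mu - sigma^2/2) t + sigma B_t and hence X_t = x_0 * exp((mu - sigma^2/2) t + sigma B_t).
With mu = 6, sigma = 1/5, x_0 = 8, this gives:
  X_t = 8 * exp((299/50) * t + (1/5) * B_t).
Since sigma*B_t ~ Normal(0, sigma^2 t), E[exp(sigma*B_t)] = exp(sigma^2 t / 2); so E[X_t] = x_0 * exp((mu - sigma^2/2) t) * exp(sigma^2 t / 2) = x_0 * exp(mu t) = 8*exp(6*t).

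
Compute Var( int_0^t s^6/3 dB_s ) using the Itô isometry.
Var = t^13/117

The Itô integral of a deterministic integrand f(s) has mean 0 because each increment f(s) * (B_{s+ds} - B_s) has mean 0. By the Itô isometry:
  Var( int_0^t f(s) dB_s ) = E[ (int_0^t f(s) dB_s)^2 ] = int_0^t f(s)^2 ds.
Here f(s) = s^6/3, so f(s)^2 = s^12/9. Integrate:
  int_0^t (s^12/9) ds = t^13/117.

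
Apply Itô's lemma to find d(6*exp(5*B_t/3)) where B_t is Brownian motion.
d(6*exp(5*B_t/3)) = (25*exp(5*B_t/3)/3) dt + (10*exp(5*B_t/3)) dB_t

Itô's formula for f(B_t) gives d f(B_t) = f'(B_t) dB_t + (1/2) f''(B_t) dt. Compute derivatives of f(x) = 6*exp(5*x/3):
  f'(x)  = 10*exp(5*x/3)
  f''(x) = 50*exp(5*x/3)/3
Substitute x = B_t and multiply the f'' term by 1/2:
  drift     = (1/2) * (50*exp(5*x/3)/3) evaluated at B_t = 25*exp(5*B_t/3)/3
  diffusion = (10*exp(5*x/3)) evaluated at B_t = 10*exp(5*B_t/3)
Therefore d(6*exp(5*B_t/3)) = (25*exp(5*B_t/3)/3) dt + (10*exp(5*B_t/3)) dB_t.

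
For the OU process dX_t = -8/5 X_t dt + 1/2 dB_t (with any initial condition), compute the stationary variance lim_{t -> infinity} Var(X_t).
lim Var(X_t) = 5/64

The OU SDE dX = -theta X dt + sigma dB admits the integrating factor exp(theta t): d(exp(theta t) X_t) = sigma exp(theta t) dB_t. Integrating from 0 to t gives X_t = x_0 * exp(-theta t) + sigma * int_0^t exp(-theta (t-s)) dB_s for any initial x_0. The Itô integral has variance (by the Itô isometry) sigma^2 * int_0^t exp(-2 theta (t - s)) ds = sigma^2 * (1 - exp(-2 theta t)) / (2 theta), independent of x_0.
With theta = 8/5, sigma = 1/2:
  Var(X_t) = (1/2)^2 * (1 - exp(-2*8/5 t)) / (2 * 8/5) = 5/64 - 5*exp(-16*t/5)/64.
As t -> infinity, exp(-2*8/5 t) -> 0, so the stationary variance is sigma^2 / (2 theta) = 5/64.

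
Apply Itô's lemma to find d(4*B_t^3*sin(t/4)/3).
d(4*B_t^3*sin(t/4)/3) = (B_t*(B_t^2*cos(t/4) + 12*sin(t/4))/3) dt + (4*B_t^2*sin(t/4)) dB_t

Itô's formula for f(t, x): d f(t, B_t) = (f_t + (1/2) f_xx) dt + f_x dB_t. Compute partials of f(t, x) = 4*x^3*sin(t/4)/3:
  f_t(t,x)  = x^3*cos(t/4)/3
  f_x(t,x)  = 4*x^2*sin(t/4)
  f_xx(t,x) = 8*x*sin(t/4)
Assemble drift = f_t + (1/2) f_xx = x*(x^2*cos(t/4) + 12*sin(t/4))/3 and diffusion = f_x = 4*x^2*sin(t/4). Substituting x = B_t:
  d(4*B_t^3*sin(t/4)/3) = (B_t*(B_t^2*cos(t/4) + 12*sin(t/4))/3) dt + (4*B_t^2*sin(t/4)) dB_t.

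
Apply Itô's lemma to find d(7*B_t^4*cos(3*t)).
d(7*B_t^4*cos(3*t)) = (21*B_t^2*(-B_t^2*sin(3*t) + 2*cos(3*t))) dt + (28*B_t^3*cos(3*t)) dB_t

Itô's formula for f(t, x): d f(t, B_t) = (f_t + (1/2) f_xx) dt + f_x dB_t. Compute partials of f(t, x) = 7*x^4*cos(3*t):
  f_t(t,x)  = -21*x^4*sin(3*t)
  f_x(t,x)  = 28*x^3*cos(3*t)
  f_xx(t,x) = 84*x^2*cos(3*t)
Assemble drift = f_t + (1/2) f_xx = 21*x^2*(-x^2*sin(3*t) + 2*cos(3*t)) and diffusion = f_x = 28*x^3*cos(3*t). Substituting x = B_t:
  d(7*B_t^4*cos(3*t)) = (21*B_t^2*(-B_t^2*sin(3*t) + 2*cos(3*t))) dt + (28*B_t^3*cos(3*t)) dB_t.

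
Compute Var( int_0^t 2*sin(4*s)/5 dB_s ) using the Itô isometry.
Var = 2*t/25 - sin(4*t)*cos(4*t)/50

The Itô integral of a deterministic integrand f(s) has mean 0 because each increment f(s) * (B_{s+ds} - B_s) has mean 0. By the Itô isometry:
  Var( int_0^t f(s) dB_s ) = E[ (int_0^t f(s) dB_s)^2 ] = int_0^t f(s)^2 ds.
Here f(s) = 2*sin(4*s)/5, so f(s)^2 = 4*sin(4*s)^2/25. Integrate:
  int_0^t (4*sin(4*s)^2/25) ds = 2*t/25 - sin(4*t)*cos(4*t)/50.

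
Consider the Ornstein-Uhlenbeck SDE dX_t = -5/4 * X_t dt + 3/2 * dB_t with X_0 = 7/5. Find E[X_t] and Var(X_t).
E[X_t] = 7*exp(-5*t/4)/5; Var(X_t) = 9/10 - 9*exp(-5*t/2)/10

The OU SDE dX = -theta X dt + sigma dB admits the integrating factor exp(theta t): d(exp(theta t) X_t) = sigma exp(theta t) dB_t. Integrating from 0 to t:
  X_t = x_0 * exp(-theta t) + sigma * int_0^t exp(-theta (t-s)) dB_s.
The Itô integral has mean 0 and (by the Itô isometry) variance sigma^2 * int_0^t exp(-2 theta (t - s)) ds = sigma^2 * (1 - exp(-2 theta t)) / (2 theta).
With theta = 5/4, sigma = 3/2, x_0 = 7/5:
  E[X_t] = 7/5 * exp(-5/4 t) = 7*exp(-5*t/4)/5
  Var(X_t) = (3/2)^2 * (1 - exp(-2*5/4 t)) / (2 * 5/4) = 9/10 - 9*exp(-5*t/2)/10.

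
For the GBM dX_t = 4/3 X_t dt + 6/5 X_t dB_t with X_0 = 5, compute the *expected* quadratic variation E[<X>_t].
E[<X>_t] = 675*exp(308*t/75)/77 - 675/77

<X>_t = int_0^t ((6/5) * X_s)^2 ds. Taking expectation inside the integral: E[<X>_t] = (6/5)^2 * int_0^t E[X_s^2] ds. For GBM, E[X_s^2] = x_0^2 * exp((2 mu + sigma^2) s). Integrating:
  E[<X>_t] = (6/5)^2 * 5^2 * (exp((2*(4/3) + (6/5)^2) t) - 1) / (2*(4/3) + (6/5)^2)
           = (6/5)^2 * 5^2 * (exp((308/75) t) - 1) / (308/75) = 675*exp(308*t/75)/77 - 675/77.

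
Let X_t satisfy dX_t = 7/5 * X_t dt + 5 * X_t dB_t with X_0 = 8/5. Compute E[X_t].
E[X_t] = 8*exp(7*t/5)/5

For GBM dX = mu X dt + sigma X dB with X_0 = x_0, apply Itô to Y = log X: dY = (mu - sigma^2/2) dt + sigma dB, so Y_t = log(x_0) + (mu - sigma^2/2) t + sigma B_t and hence X_t = x_0 * exp((mu - sigma^2/2) t + sigma B_t).
With mu = 7/5, sigma = 5, x_0 = 8/5, this gives:
  X_t = 8/5 * exp((-111/10) * t + (5) * B_t).
Since sigma*B_t ~ Normal(0, sigma^2 t), E[exp(sigma*B_t)] = exp(sigma^2 t / 2); so E[X_t] = x_0 * exp((mu - sigma^2/2) t) * exp(sigma^2 t / 2) = x_0 * exp(mu t) = 8*exp(7*t/5)/5.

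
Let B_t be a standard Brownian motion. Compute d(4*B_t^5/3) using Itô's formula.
d(4*B_t^5/3) = (40*B_t^3/3) dt + (20*B_t^4/3) dB_t

Itô's formula for f(B_t) gives d f(B_t) = f'(B_t) dB_t + (1/2) f''(B_t) dt. Compute derivatives of f(x) = 4*x^5/3:
  f'(x)  = 20*x^4/3
  f''(x) = 80*x^3/3
Substitute x = B_t and multiply the f'' term by 1/2:
  drift     = (1/2) * (80*x^3/3) evaluated at B_t = 40*B_t^3/3
  diffusion = (20*x^4/3) evaluated at B_t = 20*B_t^4/3
Therefore d(4*B_t^5/3) = (40*B_t^3/3) dt + (20*B_t^4/3) dB_t.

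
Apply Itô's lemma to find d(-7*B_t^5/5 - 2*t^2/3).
d(-7*B_t^5/5 - 2*t^2/3) = (-14*B_t^3 - 4*t/3) dt + (-7*B_t^4) dB_t

Itô's formula for f(t, x): d f(t, B_t) = (f_t + (1/2) f_xx) dt + f_x dB_t. Compute partials of f(t, x) = -2*t^2/3 - 7*x^5/5:
  f_t(t,x)  = -4*t/3
  f_x(t,x)  = -7*x^4
  f_xx(t,x) = -28*x^3
Assemble drift = f_t + (1/2) f_xx = -4*t/3 - 14*x^3 and diffusion = f_x = -7*x^4. Substituting x = B_t:
  d(-7*B_t^5/5 - 2*t^2/3) = (-14*B_t^3 - 4*t/3) dt + (-7*B_t^4) dB_t.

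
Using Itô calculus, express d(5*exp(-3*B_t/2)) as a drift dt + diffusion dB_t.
d(5*exp(-3*B_t/2)) = (45*exp(-3*B_t/2)/8) dt + (-15*exp(-3*B_t/2)/2) dB_t

Itô's formula for f(B_t) gives d f(B_t) = f'(B_t) dB_t + (1/2) f''(B_t) dt. Compute derivatives of f(x) = 5*exp(-3*x/2):
  f'(x)  = -15*exp(-3*x/2)/2
  f''(x) = 45*exp(-3*x/2)/4
Substitute x = B_t and multiply the f'' term by 1/2:
  drift     = (1/2) * (45*exp(-3*x/2)/4) evaluated at B_t = 45*exp(-3*B_t/2)/8
  diffusion = (-15*exp(-3*x/2)/2) evaluated at B_t = -15*exp(-3*B_t/2)/2
Therefore d(5*exp(-3*B_t/2)) = (45*exp(-3*B_t/2)/8) dt + (-15*exp(-3*B_t/2)/2) dB_t.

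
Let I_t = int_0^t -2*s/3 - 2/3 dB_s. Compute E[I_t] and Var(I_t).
E[I_t] = 0; Var(I_t) = 4*t*(t^2 + 3*t + 3)/27

The Itô integral of a deterministic integrand f(s) has mean 0 because each increment f(s) * (B_{s+ds} - B_s) has mean 0. By the Itô isometry:
  Var( int_0^t f(s) dB_s ) = E[ (int_0^t f(s) dB_s)^2 ] = int_0^t f(s)^2 ds.
Here f(s) = -2*s/3 - 2/3, so f(s)^2 = 4*(s + 1)^2/9. Integrate:
  int_0^t (4*(s + 1)^2/9) ds = 4*t*(t^2 + 3*t + 3)/27.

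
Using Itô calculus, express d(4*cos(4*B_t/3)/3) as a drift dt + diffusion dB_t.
d(4*cos(4*B_t/3)/3) = (-32*cos(4*B_t/3)/27) dt + (-16*sin(4*B_t/3)/9) dB_t

Itô's formula for f(B_t) gives d f(B_t) = f'(B_t) dB_t + (1/2) f''(B_t) dt. Compute derivatives of f(x) = 4*cos(4*x/3)/3:
  f'(x)  = -16*sin(4*x/3)/9
  f''(x) = -64*cos(4*x/3)/27
Substitute x = B_t and multiply the f'' term by 1/2:
  drift     = (1/2) * (-64*cos(4*x/3)/27) evaluated at B_t = -32*cos(4*B_t/3)/27
  diffusion = (-16*sin(4*x/3)/9) evaluated at B_t = -16*sin(4*B_t/3)/9
Therefore d(4*cos(4*B_t/3)/3) = (-32*cos(4*B_t/3)/27) dt + (-16*sin(4*B_t/3)/9) dB_t.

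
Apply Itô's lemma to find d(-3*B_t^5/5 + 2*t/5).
d(-3*B_t^5/5 + 2*t/5) = (2/5 - 6*B_t^3) dt + (-3*B_t^4) dB_t

Itô's formula for f(t, x): d f(t, B_t) = (f_t + (1/2) f_xx) dt + f_x dB_t. Compute partials of f(t, x) = 2*t/5 - 3*x^5/5:
  f_t(t,x)  = 2/5
  f_x(t,x)  = -3*x^4
  f_xx(t,x) = -12*x^3
Assemble drift = f_t + (1/2) f_xx = 2/5 - 6*x^3 and diffusion = f_x = -3*x^4. Substituting x = B_t:
  d(-3*B_t^5/5 + 2*t/5) = (2/5 - 6*B_t^3) dt + (-3*B_t^4) dB_t.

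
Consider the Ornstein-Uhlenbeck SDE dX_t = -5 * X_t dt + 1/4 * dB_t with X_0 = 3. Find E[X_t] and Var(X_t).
E[X_t] = 3*exp(-5*t); Var(X_t) = 1/160 - exp(-10*t)/160

The OU SDE dX = -theta X dt + sigma dB admits the integrating factor exp(theta t): d(exp(theta t) X_t) = sigma exp(theta t) dB_t. Integrating from 0 to t:
  X_t = x_0 * exp(-theta t) + sigma * int_0^t exp(-theta (t-s)) dB_s.
The Itô integral has mean 0 and (by the Itô isometry) variance sigma^2 * int_0^t exp(-2 theta (t - s)) ds = sigma^2 * (1 - exp(-2 theta t)) / (2 theta).
With theta = 5, sigma = 1/4, x_0 = 3:
  E[X_t] = 3 * exp(-5 t) = 3*exp(-5*t)
  Var(X_t) = (1/4)^2 * (1 - exp(-2*5 t)) / (2 * 5) = 1/160 - exp(-10*t)/160.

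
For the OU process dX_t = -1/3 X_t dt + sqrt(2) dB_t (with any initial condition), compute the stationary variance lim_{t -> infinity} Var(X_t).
lim Var(X_t) = 3

The OU SDE dX = -theta X dt + sigma dB admits the integrating factor exp(theta t): d(exp(theta t) X_t) = sigma exp(theta t) dB_t. Integrating from 0 to t gives X_t = x_0 * exp(-theta t) + sigma * int_0^t exp(-theta (t-s)) dB_s for any initial x_0. The Itô integral has variance (by the Itô isometry) sigma^2 * int_0^t exp(-2 theta (t - s)) ds = sigma^2 * (1 - exp(-2 theta t)) / (2 theta), independent of x_0.
With theta = 1/3, sigma = sqrt(2):
  Var(X_t) = (sqrt(2))^2 * (1 - exp(-2*1/3 t)) / (2 * 1/3) = 3 - 3*exp(-2*t/3).
As t -> infinity, exp(-2*1/3 t) -> 0, so the stationary variance is sigma^2 / (2 theta) = 3.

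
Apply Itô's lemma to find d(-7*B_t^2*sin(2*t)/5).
d(-7*B_t^2*sin(2*t)/5) = (-14*B_t^2*cos(2*t)/5 - 7*sin(2*t)/5) dt + (-14*B_t*sin(2*t)/5) dB_t

Itô's formula for f(t, x): d f(t, B_t) = (f_t + (1/2) f_xx) dt + f_x dB_t. Compute partials of f(t, x) = -7*x^2*sin(2*t)/5:
  f_t(t,x)  = -14*x^2*cos(2*t)/5
  f_x(t,x)  = -14*x*sin(2*t)/5
  f_xx(t,x) = -14*sin(2*t)/5
Assemble drift = f_t + (1/2) f_xx = -14*x^2*cos(2*t)/5 - 7*sin(2*t)/5 and diffusion = f_x = -14*x*sin(2*t)/5. Substituting x = B_t:
  d(-7*B_t^2*sin(2*t)/5) = (-14*B_t^2*cos(2*t)/5 - 7*sin(2*t)/5) dt + (-14*B_t*sin(2*t)/5) dB_t.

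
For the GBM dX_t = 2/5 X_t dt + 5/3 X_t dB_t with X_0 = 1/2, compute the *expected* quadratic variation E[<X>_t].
E[<X>_t] = 125*exp(161*t/45)/644 - 125/644

<X>_t = int_0^t ((5/3) * X_s)^2 ds. Taking expectation inside the integral: E[<X>_t] = (5/3)^2 * int_0^t E[X_s^2] ds. For GBM, E[X_s^2] = x_0^2 * exp((2 mu + sigma^2) s). Integrating:
  E[<X>_t] = (5/3)^2 * (1/2)^2 * (exp((2*(2/5) + (5/3)^2) t) - 1) / (2*(2/5) + (5/3)^2)
           = (5/3)^2 * (1/2)^2 * (exp((161/45) t) - 1) / (161/45) = 125*exp(161*t/45)/644 - 125/644.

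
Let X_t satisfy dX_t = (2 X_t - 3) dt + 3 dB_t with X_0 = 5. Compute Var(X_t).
Var(X_t) = 9*exp(4*t)/4 - 9/4

The variance V(t) = Var(X_t) satisfies V'(t) = 2 a V(t) + c^2 with V(0) = 0 (drift coefficient is linear in X, diffusion is constant). With a = 2, c = 3, the solution is
  V(t) = (c^2 / (2 a)) * (exp(2 a t) - 1)
       = (3^2 / (2*2)) * (exp(4 t) - 1)
       = 9*exp(4*t)/4 - 9/4.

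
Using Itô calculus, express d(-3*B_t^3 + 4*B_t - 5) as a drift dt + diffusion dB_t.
d(-3*B_t^3 + 4*B_t - 5) = (-9*B_t) dt + (4 - 9*B_t^2) dB_t

Itô's formula for f(B_t) gives d f(B_t) = f'(B_t) dB_t + (1/2) f''(B_t) dt. Compute derivatives of f(x) = -3*x^3 + 4*x - 5:
  f'(x)  = 4 - 9*x^2
  f''(x) = -18*x
Substitute x = B_t and multiply the f'' term by 1/2:
  drift     = (1/2) * (-18*x) evaluated at B_t = -9*B_t
  diffusion = (4 - 9*x^2) evaluated at B_t = 4 - 9*B_t^2
Therefore d(-3*B_t^3 + 4*B_t - 5) = (-9*B_t) dt + (4 - 9*B_t^2) dB_t.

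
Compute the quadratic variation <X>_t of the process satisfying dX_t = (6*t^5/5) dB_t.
<X>_t = 36*t^11/275

For an Itô process dX_t = a(t) dt + b(t) dB_t, the quadratic variation is <X>_t = int_0^t b(s)^2 ds (the drift term does not contribute). Here b(s) = 6*s^5/5, so
  b(s)^2 = 36*s^10/25.
Integrating from 0 to t:
  <X>_t = int_0^t (36*s^10/25) ds = 36*t^11/275.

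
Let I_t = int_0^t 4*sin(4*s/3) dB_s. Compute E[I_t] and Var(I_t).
E[I_t] = 0; Var(I_t) = 8*t - 6*sin(4*t/3)*cos(4*t/3)

The Itô integral of a deterministic integrand f(s) has mean 0 because each increment f(s) * (B_{s+ds} - B_s) has mean 0. By the Itô isometry:
  Var( int_0^t f(s) dB_s ) = E[ (int_0^t f(s) dB_s)^2 ] = int_0^t f(s)^2 ds.
Here f(s) = 4*sin(4*s/3), so f(s)^2 = 16*sin(4*s/3)^2. Integrate:
  int_0^t (16*sin(4*s/3)^2) ds = 8*t - 6*sin(4*t/3)*cos(4*t/3).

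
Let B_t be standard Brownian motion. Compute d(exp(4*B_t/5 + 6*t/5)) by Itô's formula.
d(exp(4*B_t/5 + 6*t/5)) = (38*exp(4*B_t/5 + 6*t/5)/25) dt + (4*exp(4*B_t/5 + 6*t/5)/5) dB_t

Itô's formula for f(t, x): d f(t, B_t) = (f_t + (1/2) f_xx) dt + f_x dB_t. Compute partials of f(t, x) = exp(6*t/5 + 4*x/5):
  f_t(t,x)  = 6*exp(6*t/5 + 4*x/5)/5
  f_x(t,x)  = 4*exp(6*t/5 + 4*x/5)/5
  f_xx(t,x) = 16*exp(6*t/5 + 4*x/5)/25
Assemble drift = f_t + (1/2) f_xx = 38*exp(6*t/5 + 4*x/5)/25 and diffusion = f_x = 4*exp(6*t/5 + 4*x/5)/5. Substituting x = B_t:
  d(exp(4*B_t/5 + 6*t/5)) = (38*exp(4*B_t/5 + 6*t/5)/25) dt + (4*exp(4*B_t/5 + 6*t/5)/5) dB_t.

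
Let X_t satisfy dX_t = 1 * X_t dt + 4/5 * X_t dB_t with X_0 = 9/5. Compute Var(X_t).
Var(X_t) = 81*(exp(16*t/25) - 1)*exp(2*t)/25

For GBM dX = mu X dt + sigma X dB with X_0 = x_0, apply Itô to Y = log X: dY = (mu - sigma^2/2) dt + sigma dB, so Y_t = log(x_0) + (mu - sigma^2/2) t + sigma B_t and hence X_t = x_0 * exp((mu - sigma^2/2) t + sigma B_t).
With mu = 1, sigma = 4/5, x_0 = 9/5, this gives:
  X_t = 9/5 * exp((17/25) * t + (4/5) * B_t).
Since sigma*B_t ~ Normal(0, sigma^2 t), E[exp(sigma*B_t)] = exp(sigma^2 t / 2); so E[X_t] = x_0 * exp((mu - sigma^2/2) t) * exp(sigma^2 t / 2) = x_0 * exp(mu t) = 9*exp(t)/5.
Var(X_t) = E[X_t^2] - (E[X_t])^2 = x_0^2 * exp(2 mu t) * (exp(sigma^2 t) - 1) = 81*(exp(16*t/25) - 1)*exp(2*t)/25.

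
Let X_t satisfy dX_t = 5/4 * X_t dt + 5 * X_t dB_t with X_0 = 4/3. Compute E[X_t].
E[X_t] = 4*exp(5*t/4)/3

For GBM dX = mu X dt + sigma X dB with X_0 = x_0, apply Itô to Y = log X: dY = (mu - sigma^2/2) dt + sigma dB, so Y_t = log(x_0) + (mu - sigma^2/2) t + sigma B_t and hence X_t = x_0 * exp((mu - sigma^2/2) t + sigma B_t).
With mu = 5/4, sigma = 5, x_0 = 4/3, this gives:
  X_t = 4/3 * exp((-45/4) * t + (5) * B_t).
Since sigma*B_t ~ Normal(0, sigma^2 t), E[exp(sigma*B_t)] = exp(sigma^2 t / 2); so E[X_t] = x_0 * exp((mu - sigma^2/2) t) * exp(sigma^2 t / 2) = x_0 * exp(mu t) = 4*exp(5*t/4)/3.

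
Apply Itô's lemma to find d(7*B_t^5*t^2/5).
d(7*B_t^5*t^2/5) = (14*B_t^3*t*(B_t^2 + 5*t)/5) dt + (7*B_t^4*t^2) dB_t

Itô's formula for f(t, x): d f(t, B_t) = (f_t + (1/2) f_xx) dt + f_x dB_t. Compute partials of f(t, x) = 7*t^2*x^5/5:
  f_t(t,x)  = 14*t*x^5/5
  f_x(t,x)  = 7*t^2*x^4
  f_xx(t,x) = 28*t^2*x^3
Assemble drift = f_t + (1/2) f_xx = 14*t*x^3*(5*t + x^2)/5 and diffusion = f_x = 7*t^2*x^4. Substituting x = B_t:
  d(7*B_t^5*t^2/5) = (14*B_t^3*t*(B_t^2 + 5*t)/5) dt + (7*B_t^4*t^2) dB_t.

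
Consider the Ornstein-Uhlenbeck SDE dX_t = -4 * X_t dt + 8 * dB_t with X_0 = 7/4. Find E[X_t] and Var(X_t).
E[X_t] = 7*exp(-4*t)/4; Var(X_t) = 8 - 8*exp(-8*t)

The OU SDE dX = -theta X dt + sigma dB admits the integrating factor exp(theta t): d(exp(theta t) X_t) = sigma exp(theta t) dB_t. Integrating from 0 to t:
  X_t = x_0 * exp(-theta t) + sigma * int_0^t exp(-theta (t-s)) dB_s.
The Itô integral has mean 0 and (by the Itô isometry) variance sigma^2 * int_0^t exp(-2 theta (t - s)) ds = sigma^2 * (1 - exp(-2 theta t)) / (2 theta).
With theta = 4, sigma = 8, x_0 = 7/4:
  E[X_t] = 7/4 * exp(-4 t) = 7*exp(-4*t)/4
  Var(X_t) = (8)^2 * (1 - exp(-2*4 t)) / (2 * 4) = 8 - 8*exp(-8*t).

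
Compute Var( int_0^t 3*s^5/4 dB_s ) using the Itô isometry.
Var = 9*t^11/176

The Itô integral of a deterministic integrand f(s) has mean 0 because each increment f(s) * (B_{s+ds} - B_s) has mean 0. By the Itô isometry:
  Var( int_0^t f(s) dB_s ) = E[ (int_0^t f(s) dB_s)^2 ] = int_0^t f(s)^2 ds.
Here f(s) = 3*s^5/4, so f(s)^2 = 9*s^10/16. Integrate:
  int_0^t (9*s^10/16) ds = 9*t^11/176.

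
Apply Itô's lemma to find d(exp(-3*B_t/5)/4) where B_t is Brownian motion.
d(exp(-3*B_t/5)/4) = (9*exp(-3*B_t/5)/200) dt + (-3*exp(-3*B_t/5)/20) dB_t

Itô's formula for f(B_t) gives d f(B_t) = f'(B_t) dB_t + (1/2) f''(B_t) dt. Compute derivatives of f(x) = exp(-3*x/5)/4:
  f'(x)  = -3*exp(-3*x/5)/20
  f''(x) = 9*exp(-3*x/5)/100
Substitute x = B_t and multiply the f'' term by 1/2:
  drift     = (1/2) * (9*exp(-3*x/5)/100) evaluated at B_t = 9*exp(-3*B_t/5)/200
  diffusion = (-3*exp(-3*x/5)/20) evaluated at B_t = -3*exp(-3*B_t/5)/20
Therefore d(exp(-3*B_t/5)/4) = (9*exp(-3*B_t/5)/200) dt + (-3*exp(-3*B_t/5)/20) dB_t.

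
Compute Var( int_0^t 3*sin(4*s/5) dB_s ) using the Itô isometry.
Var = 9*t/2 - 45*sin(4*t/5)*cos(4*t/5)/8

The Itô integral of a deterministic integrand f(s) has mean 0 because each increment f(s) * (B_{s+ds} - B_s) has mean 0. By the Itô isometry:
  Var( int_0^t f(s) dB_s ) = E[ (int_0^t f(s) dB_s)^2 ] = int_0^t f(s)^2 ds.
Here f(s) = 3*sin(4*s/5), so f(s)^2 = 9*sin(4*s/5)^2. Integrate:
  int_0^t (9*sin(4*s/5)^2) ds = 9*t/2 - 45*sin(4*t/5)*cos(4*t/5)/8.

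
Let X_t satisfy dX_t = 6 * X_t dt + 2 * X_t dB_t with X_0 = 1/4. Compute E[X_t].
E[X_t] = exp(6*t)/4

For GBM dX = mu X dt + sigma X dB with X_0 = x_0, apply Itô to Y = log X: dY = (mu - sigma^2/2) dt + sigma dB, so Y_t = log(x_0) + (mu - sigma^2/2) t + sigma B_t and hence X_t = x_0 * exp((mu - sigma^2/2) t + sigma B_t).
With mu = 6, sigma = 2, x_0 = 1/4, this gives:
  X_t = 1/4 * exp((4) * t + (2) * B_t).
Since sigma*B_t ~ Normal(0, sigma^2 t), E[exp(sigma*B_t)] = exp(sigma^2 t / 2); so E[X_t] = x_0 * exp((mu - sigma^2/2) t) * exp(sigma^2 t / 2) = x_0 * exp(mu t) = exp(6*t)/4.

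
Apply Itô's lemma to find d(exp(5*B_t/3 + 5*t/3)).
d(exp(5*B_t/3 + 5*t/3)) = (55*exp(5*B_t/3 + 5*t/3)/18) dt + (5*exp(5*B_t/3 + 5*t/3)/3) dB_t

Itô's formula for f(t, x): d f(t, B_t) = (f_t + (1/2) f_xx) dt + f_x dB_t. Compute partials of f(t, x) = exp(5*t/3 + 5*x/3):
  f_t(t,x)  = 5*exp(5*t/3 + 5*x/3)/3
  f_x(t,x)  = 5*exp(5*t/3 + 5*x/3)/3
  f_xx(t,x) = 25*exp(5*t/3 + 5*x/3)/9
Assemble drift = f_t + (1/2) f_xx = 55*exp(5*t/3 + 5*x/3)/18 and diffusion = f_x = 5*exp(5*t/3 + 5*x/3)/3. Substituting x = B_t:
  d(exp(5*B_t/3 + 5*t/3)) = (55*exp(5*B_t/3 + 5*t/3)/18) dt + (5*exp(5*B_t/3 + 5*t/3)/3) dB_t.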